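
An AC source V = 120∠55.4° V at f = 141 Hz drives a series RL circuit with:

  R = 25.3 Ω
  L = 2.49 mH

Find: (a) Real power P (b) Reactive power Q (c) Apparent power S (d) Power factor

Step 1 — Angular frequency: ω = 2π·f = 2π·141 = 885.9 rad/s.
Step 2 — Component impedances:
  R: Z = R = 25.3 Ω
  L: Z = jωL = j·885.9·0.00249 = 0 + j2.206 Ω
Step 3 — Series combination: Z_total = R + L = 25.3 + j2.206 Ω = 25.4∠5.0° Ω.
Step 4 — Source phasor: V = 120∠55.4° V = 68.14 + j98.78 V.
Step 5 — Current: I = V / Z = 3.011 + j3.642 A = 4.725∠50.4° A.
Step 6 — Complex power: S = V·I* = 564.9 + j49.25 VA.
Step 7 — Real power: P = Re(S) = 564.9 W.
Step 8 — Reactive power: Q = Im(S) = 49.25 VAR.
Step 9 — Apparent power: |S| = 567 VA.
Step 10 — Power factor: PF = P/|S| = 0.9962 (lagging).

(a) P = 564.9 W  (b) Q = 49.25 VAR  (c) S = 567 VA  (d) PF = 0.9962 (lagging)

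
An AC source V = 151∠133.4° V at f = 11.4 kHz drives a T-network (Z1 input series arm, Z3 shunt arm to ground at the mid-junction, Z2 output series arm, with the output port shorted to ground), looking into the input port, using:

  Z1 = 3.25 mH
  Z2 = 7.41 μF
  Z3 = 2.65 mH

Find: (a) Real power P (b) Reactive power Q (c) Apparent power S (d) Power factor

Step 1 — Angular frequency: ω = 2π·f = 2π·1.14e+04 = 7.163e+04 rad/s.
Step 2 — Component impedances:
  Z1: Z = jωL = j·7.163e+04·0.00325 = 0 + j232.8 Ω
  Z2: Z = 1/(jωC) = -j/(ω·C) = 0 - j1.884 Ω
  Z3: Z = jωL = j·7.163e+04·0.00265 = 0 + j189.8 Ω
Step 3 — With the output port shorted to ground, the output series arm Z2 runs from the junction to ground; the shunt arm Z3 also runs from the junction to ground. They appear in parallel: Z3 || Z2 = 0 - j1.903 Ω.
Step 4 — Series with input arm Z1: Z_in = Z1 + (Z3 || Z2) = 0 + j230.9 Ω = 230.9∠90.0° Ω.
Step 5 — Source phasor: V = 151∠133.4° V = -103.8 + j109.7 V.
Step 6 — Current: I = V / Z = 0.4752 + j0.4494 A = 0.654∠43.4° A.
Step 7 — Complex power: S = V·I* = 0 + j98.75 VA.
Step 8 — Real power: P = Re(S) = 0 W.
Step 9 — Reactive power: Q = Im(S) = 98.75 VAR.
Step 10 — Apparent power: |S| = 98.75 VA.
Step 11 — Power factor: PF = P/|S| = 0 (lagging).

(a) P = 0 W  (b) Q = 98.75 VAR  (c) S = 98.75 VA  (d) PF = 0 (lagging)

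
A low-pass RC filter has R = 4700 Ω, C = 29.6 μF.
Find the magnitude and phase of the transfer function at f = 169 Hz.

Step 1 — Angular frequency: ω = 2π·169 = 1062 rad/s.
Step 2 — Transfer function: H(jω) = 1/(1 + jωRC).
Step 3 — Denominator: 1 + jωRC = 1 + j·1062·4700·2.96e-05 = 1 + j147.7.
Step 4 — H = 4.582e-05 - j0.006769.
Step 5 — Magnitude: |H| = 0.006769 (-43.4 dB); phase: φ = -89.6°.

|H| = 0.006769 (-43.4 dB), φ = -89.6°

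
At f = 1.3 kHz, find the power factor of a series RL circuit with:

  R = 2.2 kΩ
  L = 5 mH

Step 1 — Angular frequency: ω = 2π·f = 2π·1300 = 8168 rad/s.
Step 2 — Component impedances:
  R: Z = R = 2200 Ω
  L: Z = jωL = j·8168·0.005 = 0 + j40.84 Ω
Step 3 — Series combination: Z_total = R + L = 2200 + j40.84 Ω = 2200∠1.1° Ω.
Step 4 — Power factor: PF = cos(φ) = Re(Z)/|Z| = 2200/2200.4 = 0.9998.
Step 5 — Type: Im(Z) = 40.84 ⇒ lagging (phase φ = 1.1°).

PF = 0.9998 (lagging, φ = 1.1°)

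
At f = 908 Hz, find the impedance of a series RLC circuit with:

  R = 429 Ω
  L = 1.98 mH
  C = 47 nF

Step 1 — Angular frequency: ω = 2π·f = 2π·908 = 5705 rad/s.
Step 2 — Component impedances:
  R: Z = R = 429 Ω
  L: Z = jωL = j·5705·0.00198 = 0 + j11.3 Ω
  C: Z = 1/(jωC) = -j/(ω·C) = 0 - j3729 Ω
Step 3 — Series combination: Z_total = R + L + C = 429 - j3718 Ω = 3743∠-83.4° Ω.

Z = 429 - j3718 Ω = 3743∠-83.4° Ω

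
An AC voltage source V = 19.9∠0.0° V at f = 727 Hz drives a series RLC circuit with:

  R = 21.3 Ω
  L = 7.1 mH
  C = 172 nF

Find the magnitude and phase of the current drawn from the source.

Step 1 — Angular frequency: ω = 2π·f = 2π·727 = 4568 rad/s.
Step 2 — Component impedances:
  R: Z = R = 21.3 Ω
  L: Z = jωL = j·4568·0.0071 = 0 + j32.43 Ω
  C: Z = 1/(jωC) = -j/(ω·C) = 0 - j1273 Ω
Step 3 — Series combination: Z_total = R + L + C = 21.3 - j1240 Ω = 1241∠-89.0° Ω.
Step 4 — Source phasor: V = 19.9∠0.0° V = 19.9 V.
Step 5 — Ohm's law: I = V / Z_total = (19.9) / (21.3 - j1240) = 0.0002754 + j0.01604 A.
Step 6 — Convert to polar: |I| = 0.01604 A, ∠I = 89.0°.

I = 0.01604∠89.0° A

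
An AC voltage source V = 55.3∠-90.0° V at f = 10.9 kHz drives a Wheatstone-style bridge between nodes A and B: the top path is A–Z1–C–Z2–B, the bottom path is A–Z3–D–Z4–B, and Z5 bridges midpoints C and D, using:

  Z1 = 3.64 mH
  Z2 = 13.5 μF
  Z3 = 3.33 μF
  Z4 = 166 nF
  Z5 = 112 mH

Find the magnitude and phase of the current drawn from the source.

Step 1 — Angular frequency: ω = 2π·f = 2π·1.09e+04 = 6.849e+04 rad/s.
Step 2 — Component impedances:
  Z1: Z = jωL = j·6.849e+04·0.00364 = 0 + j249.3 Ω
  Z2: Z = 1/(jωC) = -j/(ω·C) = 0 - j1.082 Ω
  Z3: Z = 1/(jωC) = -j/(ω·C) = 0 - j4.385 Ω
  Z4: Z = 1/(jωC) = -j/(ω·C) = 0 - j87.96 Ω
  Z5: Z = jωL = j·6.849e+04·0.112 = 0 + j7671 Ω
Step 3 — Bridge requires nodal analysis (the Z5 bridge couples midpoints C and D, so the two paths cannot be reduced to a simple series/parallel combination). Setting node B to ground and injecting 1 A at node A, the 3-node admittance system at A, C, D solves to V_A = Z_AB = 0 - j149.7 Ω = 149.7∠-90.0° Ω.
Step 4 — Source phasor: V = 55.3∠-90.0° V = 0 - j55.3 V.
Step 5 — Ohm's law: I = V / Z_total = (0 - j55.3) / (0 - j149.7) = 0.3694 A.
Step 6 — Convert to polar: |I| = 0.3694 A, ∠I = 0.0°.

I = 0.3694∠0.0° A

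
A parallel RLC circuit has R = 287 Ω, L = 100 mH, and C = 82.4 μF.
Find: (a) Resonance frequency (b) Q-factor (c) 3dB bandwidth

Step 1 — Resonance: ω₀ = 1/√(LC) = 1/√(0.1·8.24e-05) = 348.4 rad/s.
Step 2 — f₀ = ω₀/(2π) = 55.44 Hz.
Step 3 — Parallel Q: Q = R/(ω₀L) = 287/(348.4·0.1) = 8.238.
Step 4 — Bandwidth: Δω = ω₀/Q = 42.29 rad/s; BW = Δω/(2π) = 6.73 Hz.

(a) f₀ = 55.44 Hz  (b) Q = 8.238  (c) BW = 6.73 Hz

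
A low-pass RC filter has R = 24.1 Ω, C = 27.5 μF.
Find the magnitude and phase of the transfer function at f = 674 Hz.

Step 1 — Angular frequency: ω = 2π·674 = 4235 rad/s.
Step 2 — Transfer function: H(jω) = 1/(1 + jωRC).
Step 3 — Denominator: 1 + jωRC = 1 + j·4235·24.1·2.75e-05 = 1 + j2.807.
Step 4 — H = 0.1126 - j0.3162.
Step 5 — Magnitude: |H| = 0.3356 (-9.5 dB); phase: φ = -70.4°.

|H| = 0.3356 (-9.5 dB), φ = -70.4°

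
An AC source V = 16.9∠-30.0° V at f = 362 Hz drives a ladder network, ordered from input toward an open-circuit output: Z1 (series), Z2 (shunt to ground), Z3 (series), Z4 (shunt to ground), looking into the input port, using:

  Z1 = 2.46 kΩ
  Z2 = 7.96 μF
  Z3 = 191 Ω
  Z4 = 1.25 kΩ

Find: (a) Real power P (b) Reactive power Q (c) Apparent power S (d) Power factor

Step 1 — Angular frequency: ω = 2π·f = 2π·362 = 2275 rad/s.
Step 2 — Component impedances:
  Z1: Z = R = 2460 Ω
  Z2: Z = 1/(jωC) = -j/(ω·C) = 0 - j55.23 Ω
  Z3: Z = R = 191 Ω
  Z4: Z = R = 1250 Ω
Step 3 — Ladder network (open output): work backward from the far end, alternating series and parallel combinations. Z_in = 2462 - j55.15 Ω = 2463∠-1.3° Ω.
Step 4 — Source phasor: V = 16.9∠-30.0° V = 14.64 - j8.45 V.
Step 5 — Current: I = V / Z = 0.006018 - j0.003297 A = 0.006862∠-28.7° A.
Step 6 — Complex power: S = V·I* = 0.1159 - j0.002597 VA.
Step 7 — Real power: P = Re(S) = 0.1159 W.
Step 8 — Reactive power: Q = Im(S) = -0.002597 VAR.
Step 9 — Apparent power: |S| = 0.116 VA.
Step 10 — Power factor: PF = P/|S| = 0.9997 (leading).

(a) P = 0.1159 W  (b) Q = -0.002597 VAR  (c) S = 0.116 VA  (d) PF = 0.9997 (leading)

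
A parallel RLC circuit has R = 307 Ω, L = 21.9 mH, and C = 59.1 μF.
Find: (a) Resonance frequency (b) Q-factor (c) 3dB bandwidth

Step 1 — Resonance: ω₀ = 1/√(LC) = 1/√(0.0219·5.91e-05) = 879 rad/s.
Step 2 — f₀ = ω₀/(2π) = 139.9 Hz.
Step 3 — Parallel Q: Q = R/(ω₀L) = 307/(879·0.0219) = 15.95.
Step 4 — Bandwidth: Δω = ω₀/Q = 55.12 rad/s; BW = Δω/(2π) = 8.772 Hz.

(a) f₀ = 139.9 Hz  (b) Q = 15.95  (c) BW = 8.772 Hz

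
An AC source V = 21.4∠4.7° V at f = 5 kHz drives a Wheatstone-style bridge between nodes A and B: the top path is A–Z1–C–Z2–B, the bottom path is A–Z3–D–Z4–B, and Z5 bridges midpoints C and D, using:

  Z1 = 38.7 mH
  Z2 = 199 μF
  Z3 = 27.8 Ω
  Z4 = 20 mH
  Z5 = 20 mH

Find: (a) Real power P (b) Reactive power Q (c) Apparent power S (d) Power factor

Step 1 — Angular frequency: ω = 2π·f = 2π·5000 = 3.142e+04 rad/s.
Step 2 — Component impedances:
  Z1: Z = jωL = j·3.142e+04·0.0387 = 0 + j1216 Ω
  Z2: Z = 1/(jωC) = -j/(ω·C) = 0 - j0.16 Ω
  Z3: Z = R = 27.8 Ω
  Z4: Z = jωL = j·3.142e+04·0.02 = 0 + j628.3 Ω
  Z5: Z = jωL = j·3.142e+04·0.02 = 0 + j628.3 Ω
Step 3 — Bridge requires nodal analysis (the Z5 bridge couples midpoints C and D, so the two paths cannot be reduced to a simple series/parallel combination). Setting node B to ground and injecting 1 A at node A, the 3-node admittance system at A, C, D solves to V_A = Z_AB = 17.55 + j249.9 Ω = 250.5∠86.0° Ω.
Step 4 — Source phasor: V = 21.4∠4.7° V = 21.33 + j1.753 V.
Step 5 — Current: I = V / Z = 0.01295 - j0.08443 A = 0.08542∠-81.3° A.
Step 6 — Complex power: S = V·I* = 0.128 + j1.824 VA.
Step 7 — Real power: P = Re(S) = 0.128 W.
Step 8 — Reactive power: Q = Im(S) = 1.824 VAR.
Step 9 — Apparent power: |S| = 1.828 VA.
Step 10 — Power factor: PF = P/|S| = 0.07005 (lagging).

(a) P = 0.128 W  (b) Q = 1.824 VAR  (c) S = 1.828 VA  (d) PF = 0.07005 (lagging)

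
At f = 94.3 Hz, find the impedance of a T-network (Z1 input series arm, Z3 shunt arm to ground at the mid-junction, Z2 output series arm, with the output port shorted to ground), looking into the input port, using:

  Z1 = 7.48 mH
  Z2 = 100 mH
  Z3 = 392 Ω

Step 1 — Angular frequency: ω = 2π·f = 2π·94.3 = 592.5 rad/s.
Step 2 — Component impedances:
  Z1: Z = jωL = j·592.5·0.00748 = 0 + j4.432 Ω
  Z2: Z = jωL = j·592.5·0.1 = 0 + j59.25 Ω
  Z3: Z = R = 392 Ω
Step 3 — With the output port shorted to ground, the output series arm Z2 runs from the junction to ground; the shunt arm Z3 also runs from the junction to ground. They appear in parallel: Z3 || Z2 = 8.756 + j57.93 Ω.
Step 4 — Series with input arm Z1: Z_in = Z1 + (Z3 || Z2) = 8.756 + j62.36 Ω = 62.97∠82.0° Ω.

Z = 8.756 + j62.36 Ω = 62.97∠82.0° Ω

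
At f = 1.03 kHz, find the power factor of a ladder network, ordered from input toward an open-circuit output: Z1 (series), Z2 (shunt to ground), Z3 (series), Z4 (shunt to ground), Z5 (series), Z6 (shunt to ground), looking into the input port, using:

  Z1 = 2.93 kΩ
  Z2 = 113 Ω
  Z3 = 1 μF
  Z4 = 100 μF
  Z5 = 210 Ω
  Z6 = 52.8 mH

Step 1 — Angular frequency: ω = 2π·f = 2π·1030 = 6472 rad/s.
Step 2 — Component impedances:
  Z1: Z = R = 2930 Ω
  Z2: Z = R = 113 Ω
  Z3: Z = 1/(jωC) = -j/(ω·C) = 0 - j154.5 Ω
  Z4: Z = 1/(jωC) = -j/(ω·C) = 0 - j1.545 Ω
  Z5: Z = R = 210 Ω
  Z6: Z = jωL = j·6472·0.0528 = 0 + j341.7 Ω
Step 3 — Ladder network (open output): work backward from the far end, alternating series and parallel combinations. Z_in = 3004 - j53.68 Ω = 3005∠-1.0° Ω.
Step 4 — Power factor: PF = cos(φ) = Re(Z)/|Z| = 3004.1/3004.6 = 0.9998.
Step 5 — Type: Im(Z) = -53.68 ⇒ leading (phase φ = -1.0°).

PF = 0.9998 (leading, φ = -1.0°)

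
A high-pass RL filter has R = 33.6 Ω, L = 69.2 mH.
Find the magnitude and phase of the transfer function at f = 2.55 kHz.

Step 1 — Angular frequency: ω = 2π·2550 = 1.602e+04 rad/s.
Step 2 — Transfer function: H(jω) = jωL/(R + jωL).
Step 3 — Numerator jωL = j·1109; denominator R + jωL = 33.6 + j1109.
Step 4 — H = 0.9991 + j0.03028.
Step 5 — Magnitude: |H| = 0.9995 (-0.0 dB); phase: φ = 1.7°.

|H| = 0.9995 (-0.0 dB), φ = 1.7°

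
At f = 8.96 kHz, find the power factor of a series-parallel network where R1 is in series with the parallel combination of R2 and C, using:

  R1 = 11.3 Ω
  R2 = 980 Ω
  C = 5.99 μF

Step 1 — Angular frequency: ω = 2π·f = 2π·8960 = 5.63e+04 rad/s.
Step 2 — Component impedances:
  R1: Z = R = 11.3 Ω
  R2: Z = R = 980 Ω
  C: Z = 1/(jωC) = -j/(ω·C) = 0 - j2.965 Ω
Step 3 — Parallel branch: R2 || C = 1/(1/R2 + 1/C) = 0.008973 - j2.965 Ω.
Step 4 — Series with R1: Z_total = R1 + (R2 || C) = 11.31 - j2.965 Ω = 11.69∠-14.7° Ω.
Step 5 — Power factor: PF = cos(φ) = Re(Z)/|Z| = 11.309/11.691 = 0.9673.
Step 6 — Type: Im(Z) = -2.965 ⇒ leading (phase φ = -14.7°).

PF = 0.9673 (leading, φ = -14.7°)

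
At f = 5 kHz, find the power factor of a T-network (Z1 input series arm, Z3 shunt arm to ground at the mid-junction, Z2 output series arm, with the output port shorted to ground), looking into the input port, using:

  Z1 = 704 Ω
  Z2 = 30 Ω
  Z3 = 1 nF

Step 1 — Angular frequency: ω = 2π·f = 2π·5000 = 3.142e+04 rad/s.
Step 2 — Component impedances:
  Z1: Z = R = 704 Ω
  Z2: Z = R = 30 Ω
  Z3: Z = 1/(jωC) = -j/(ω·C) = 0 - j3.183e+04 Ω
Step 3 — With the output port shorted to ground, the output series arm Z2 runs from the junction to ground; the shunt arm Z3 also runs from the junction to ground. They appear in parallel: Z3 || Z2 = 30 - j0.02827 Ω.
Step 4 — Series with input arm Z1: Z_in = Z1 + (Z3 || Z2) = 734 - j0.02827 Ω = 734∠-0.0° Ω.
Step 5 — Power factor: PF = cos(φ) = Re(Z)/|Z| = 734/734 = 1.
Step 6 — Type: Im(Z) = -0.02827 ⇒ leading (phase φ = -0.0°).

PF = 1 (leading, φ = -0.0°)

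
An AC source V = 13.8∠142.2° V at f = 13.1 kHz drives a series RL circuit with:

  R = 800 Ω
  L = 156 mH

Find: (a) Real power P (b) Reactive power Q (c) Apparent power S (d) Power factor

Step 1 — Angular frequency: ω = 2π·f = 2π·1.31e+04 = 8.231e+04 rad/s.
Step 2 — Component impedances:
  R: Z = R = 800 Ω
  L: Z = jωL = j·8.231e+04·0.156 = 0 + j1.284e+04 Ω
Step 3 — Series combination: Z_total = R + L = 800 + j1.284e+04 Ω = 1.287e+04∠86.4° Ω.
Step 4 — Source phasor: V = 13.8∠142.2° V = -10.9 + j8.458 V.
Step 5 — Current: I = V / Z = 0.0006035 + j0.0008868 A = 0.001073∠55.8° A.
Step 6 — Complex power: S = V·I* = 0.0009205 + j0.01477 VA.
Step 7 — Real power: P = Re(S) = 0.0009205 W.
Step 8 — Reactive power: Q = Im(S) = 0.01477 VAR.
Step 9 — Apparent power: |S| = 0.0148 VA.
Step 10 — Power factor: PF = P/|S| = 0.06218 (lagging).

(a) P = 0.0009205 W  (b) Q = 0.01477 VAR  (c) S = 0.0148 VA  (d) PF = 0.06218 (lagging)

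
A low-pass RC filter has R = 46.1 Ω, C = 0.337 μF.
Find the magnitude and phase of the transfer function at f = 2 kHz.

Step 1 — Angular frequency: ω = 2π·2000 = 1.257e+04 rad/s.
Step 2 — Transfer function: H(jω) = 1/(1 + jωRC).
Step 3 — Denominator: 1 + jωRC = 1 + j·1.257e+04·46.1·3.37e-07 = 1 + j0.1952.
Step 4 — H = 0.9633 - j0.1881.
Step 5 — Magnitude: |H| = 0.9815 (-0.2 dB); phase: φ = -11.0°.

|H| = 0.9815 (-0.2 dB), φ = -11.0°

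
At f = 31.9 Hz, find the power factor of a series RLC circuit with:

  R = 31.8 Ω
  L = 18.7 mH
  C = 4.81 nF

Step 1 — Angular frequency: ω = 2π·f = 2π·31.9 = 200.4 rad/s.
Step 2 — Component impedances:
  R: Z = R = 31.8 Ω
  L: Z = jωL = j·200.4·0.0187 = 0 + j3.748 Ω
  C: Z = 1/(jωC) = -j/(ω·C) = 0 - j1.037e+06 Ω
Step 3 — Series combination: Z_total = R + L + C = 31.8 - j1.037e+06 Ω = 1.037e+06∠-90.0° Ω.
Step 4 — Power factor: PF = cos(φ) = Re(Z)/|Z| = 31.8/1.0372e+06 = 3.066e-05.
Step 5 — Type: Im(Z) = -1.037e+06 ⇒ leading (phase φ = -90.0°).

PF = 3.066e-05 (leading, φ = -90.0°)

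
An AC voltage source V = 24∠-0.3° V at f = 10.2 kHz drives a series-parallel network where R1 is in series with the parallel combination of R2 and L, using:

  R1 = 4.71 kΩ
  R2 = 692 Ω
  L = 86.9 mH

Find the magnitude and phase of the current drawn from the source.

Step 1 — Angular frequency: ω = 2π·f = 2π·1.02e+04 = 6.409e+04 rad/s.
Step 2 — Component impedances:
  R1: Z = R = 4710 Ω
  R2: Z = R = 692 Ω
  L: Z = jωL = j·6.409e+04·0.0869 = 0 + j5569 Ω
Step 3 — Parallel branch: R2 || L = 1/(1/R2 + 1/L) = 681.5 + j84.68 Ω.
Step 4 — Series with R1: Z_total = R1 + (R2 || L) = 5391 + j84.68 Ω = 5392∠0.9° Ω.
Step 5 — Source phasor: V = 24∠-0.3° V = 24 - j0.1257 V.
Step 6 — Ohm's law: I = V / Z_total = (24 - j0.1257) / (5391 + j84.68) = 0.00445 - j9.32e-05 A.
Step 7 — Convert to polar: |I| = 0.004451 A, ∠I = -1.2°.

I = 0.004451∠-1.2° A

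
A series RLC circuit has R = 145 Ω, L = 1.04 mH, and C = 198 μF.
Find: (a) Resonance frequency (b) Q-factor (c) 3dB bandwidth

Step 1 — Resonance: ω₀ = 1/√(LC) = 1/√(0.00104·0.000198) = 2204 rad/s.
Step 2 — f₀ = ω₀/(2π) = 350.7 Hz.
Step 3 — Series Q: Q = ω₀L/R = 2204·0.00104/145 = 0.01581.
Step 4 — Bandwidth: Δω = ω₀/Q = 1.394e+05 rad/s; BW = Δω/(2π) = 2.219e+04 Hz.

(a) f₀ = 350.7 Hz  (b) Q = 0.01581  (c) BW = 2.219e+04 Hz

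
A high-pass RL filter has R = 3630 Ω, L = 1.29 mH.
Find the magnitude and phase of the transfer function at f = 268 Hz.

Step 1 — Angular frequency: ω = 2π·268 = 1684 rad/s.
Step 2 — Transfer function: H(jω) = jωL/(R + jωL).
Step 3 — Numerator jωL = j·2.172; denominator R + jωL = 3630 + j2.172.
Step 4 — H = 3.581e-07 + j0.0005984.
Step 5 — Magnitude: |H| = 0.0005984 (-64.5 dB); phase: φ = 90.0°.

|H| = 0.0005984 (-64.5 dB), φ = 90.0°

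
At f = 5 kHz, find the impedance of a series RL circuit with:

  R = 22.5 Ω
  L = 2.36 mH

Step 1 — Angular frequency: ω = 2π·f = 2π·5000 = 3.142e+04 rad/s.
Step 2 — Component impedances:
  R: Z = R = 22.5 Ω
  L: Z = jωL = j·3.142e+04·0.00236 = 0 + j74.14 Ω
Step 3 — Series combination: Z_total = R + L = 22.5 + j74.14 Ω = 77.48∠73.1° Ω.

Z = 22.5 + j74.14 Ω = 77.48∠73.1° Ω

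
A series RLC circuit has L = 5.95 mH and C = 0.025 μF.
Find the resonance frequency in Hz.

Step 1 — Resonance condition Im(Z)=0 gives ω₀ = 1/√(LC).
Step 2 — ω₀ = 1/√(0.00595·2.5e-08) = 8.199e+04 rad/s.
Step 3 — f₀ = ω₀/(2π) = 1.305e+04 Hz.

f₀ = 1.305e+04 Hz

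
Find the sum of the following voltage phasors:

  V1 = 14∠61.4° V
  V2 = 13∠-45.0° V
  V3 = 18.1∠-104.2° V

Step 1 — Convert each phasor to rectangular form:
  V1 = 14·(cos(61.4°) + j·sin(61.4°)) = 6.702 + j12.29 V
  V2 = 13·(cos(-45.0°) + j·sin(-45.0°)) = 9.192 - j9.192 V
  V3 = 18.1·(cos(-104.2°) + j·sin(-104.2°)) = -4.44 - j17.55 V
Step 2 — Sum components: V_total = 11.45 - j14.45 V.
Step 3 — Convert to polar: |V_total| = 18.44 V, ∠V_total = -51.6°.

V_total = 18.44∠-51.6° V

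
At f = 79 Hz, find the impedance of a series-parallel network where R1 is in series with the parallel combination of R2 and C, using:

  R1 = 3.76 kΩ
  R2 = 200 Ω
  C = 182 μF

Step 1 — Angular frequency: ω = 2π·f = 2π·79 = 496.4 rad/s.
Step 2 — Component impedances:
  R1: Z = R = 3760 Ω
  R2: Z = R = 200 Ω
  C: Z = 1/(jωC) = -j/(ω·C) = 0 - j11.07 Ω
Step 3 — Parallel branch: R2 || C = 1/(1/R2 + 1/C) = 0.6108 - j11.04 Ω.
Step 4 — Series with R1: Z_total = R1 + (R2 || C) = 3761 - j11.04 Ω = 3761∠-0.2° Ω.

Z = 3761 - j11.04 Ω = 3761∠-0.2° Ω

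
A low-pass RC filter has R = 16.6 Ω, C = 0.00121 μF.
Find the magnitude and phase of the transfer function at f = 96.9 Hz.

Step 1 — Angular frequency: ω = 2π·96.9 = 608.8 rad/s.
Step 2 — Transfer function: H(jω) = 1/(1 + jωRC).
Step 3 — Denominator: 1 + jωRC = 1 + j·608.8·16.6·1.21e-09 = 1 + j1.223e-05.
Step 4 — H = 1 - j1.223e-05.
Step 5 — Magnitude: |H| = 1 (-0.0 dB); phase: φ = -0.0°.

|H| = 1 (-0.0 dB), φ = -0.0°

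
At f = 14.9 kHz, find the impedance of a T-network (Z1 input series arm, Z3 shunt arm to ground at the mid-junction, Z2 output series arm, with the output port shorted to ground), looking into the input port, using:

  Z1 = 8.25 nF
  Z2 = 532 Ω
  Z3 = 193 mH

Step 1 — Angular frequency: ω = 2π·f = 2π·1.49e+04 = 9.362e+04 rad/s.
Step 2 — Component impedances:
  Z1: Z = 1/(jωC) = -j/(ω·C) = 0 - j1295 Ω
  Z2: Z = R = 532 Ω
  Z3: Z = jωL = j·9.362e+04·0.193 = 0 + j1.807e+04 Ω
Step 3 — With the output port shorted to ground, the output series arm Z2 runs from the junction to ground; the shunt arm Z3 also runs from the junction to ground. They appear in parallel: Z3 || Z2 = 531.5 + j15.65 Ω.
Step 4 — Series with input arm Z1: Z_in = Z1 + (Z3 || Z2) = 531.5 - j1279 Ω = 1385∠-67.4° Ω.

Z = 531.5 - j1279 Ω = 1385∠-67.4° Ω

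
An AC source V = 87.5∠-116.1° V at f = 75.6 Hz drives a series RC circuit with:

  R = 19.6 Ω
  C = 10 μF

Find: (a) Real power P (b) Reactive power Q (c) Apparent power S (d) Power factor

Step 1 — Angular frequency: ω = 2π·f = 2π·75.6 = 475 rad/s.
Step 2 — Component impedances:
  R: Z = R = 19.6 Ω
  C: Z = 1/(jωC) = -j/(ω·C) = 0 - j210.5 Ω
Step 3 — Series combination: Z_total = R + C = 19.6 - j210.5 Ω = 211.4∠-84.7° Ω.
Step 4 — Source phasor: V = 87.5∠-116.1° V = -38.49 - j78.58 V.
Step 5 — Current: I = V / Z = 0.3532 - j0.2157 A = 0.4138∠-31.4° A.
Step 6 — Complex power: S = V·I* = 3.357 - j36.06 VA.
Step 7 — Real power: P = Re(S) = 3.357 W.
Step 8 — Reactive power: Q = Im(S) = -36.06 VAR.
Step 9 — Apparent power: |S| = 36.21 VA.
Step 10 — Power factor: PF = P/|S| = 0.0927 (leading).

(a) P = 3.357 W  (b) Q = -36.06 VAR  (c) S = 36.21 VA  (d) PF = 0.0927 (leading)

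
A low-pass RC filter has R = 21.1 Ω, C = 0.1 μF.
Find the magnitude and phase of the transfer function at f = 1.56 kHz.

Step 1 — Angular frequency: ω = 2π·1560 = 9802 rad/s.
Step 2 — Transfer function: H(jω) = 1/(1 + jωRC).
Step 3 — Denominator: 1 + jωRC = 1 + j·9802·21.1·1e-07 = 1 + j0.02068.
Step 4 — H = 0.9996 - j0.02067.
Step 5 — Magnitude: |H| = 0.9998 (-0.0 dB); phase: φ = -1.2°.

|H| = 0.9998 (-0.0 dB), φ = -1.2°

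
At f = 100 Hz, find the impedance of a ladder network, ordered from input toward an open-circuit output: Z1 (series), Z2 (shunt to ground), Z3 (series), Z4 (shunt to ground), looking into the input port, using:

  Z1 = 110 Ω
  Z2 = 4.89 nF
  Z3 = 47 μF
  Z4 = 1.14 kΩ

Step 1 — Angular frequency: ω = 2π·f = 2π·100 = 628.3 rad/s.
Step 2 — Component impedances:
  Z1: Z = R = 110 Ω
  Z2: Z = 1/(jωC) = -j/(ω·C) = 0 - j3.255e+05 Ω
  Z3: Z = 1/(jωC) = -j/(ω·C) = 0 - j33.86 Ω
  Z4: Z = R = 1140 Ω
Step 3 — Ladder network (open output): work backward from the far end, alternating series and parallel combinations. Z_in = 1250 - j37.85 Ω = 1250∠-1.7° Ω.

Z = 1250 - j37.85 Ω = 1250∠-1.7° Ω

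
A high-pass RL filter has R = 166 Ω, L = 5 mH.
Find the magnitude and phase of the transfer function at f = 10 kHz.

Step 1 — Angular frequency: ω = 2π·1e+04 = 6.283e+04 rad/s.
Step 2 — Transfer function: H(jω) = jωL/(R + jωL).
Step 3 — Numerator jωL = j·314.2; denominator R + jωL = 166 + j314.2.
Step 4 — H = 0.7817 + j0.4131.
Step 5 — Magnitude: |H| = 0.8842 (-1.1 dB); phase: φ = 27.9°.

|H| = 0.8842 (-1.1 dB), φ = 27.9°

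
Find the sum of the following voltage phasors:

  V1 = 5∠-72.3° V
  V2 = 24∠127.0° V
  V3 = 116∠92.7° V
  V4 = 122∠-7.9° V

Step 1 — Convert each phasor to rectangular form:
  V1 = 5·(cos(-72.3°) + j·sin(-72.3°)) = 1.52 - j4.763 V
  V2 = 24·(cos(127.0°) + j·sin(127.0°)) = -14.44 + j19.17 V
  V3 = 116·(cos(92.7°) + j·sin(92.7°)) = -5.464 + j115.9 V
  V4 = 122·(cos(-7.9°) + j·sin(-7.9°)) = 120.8 - j16.77 V
Step 2 — Sum components: V_total = 102.5 + j113.5 V.
Step 3 — Convert to polar: |V_total| = 152.9 V, ∠V_total = 47.9°.

V_total = 152.9∠47.9° V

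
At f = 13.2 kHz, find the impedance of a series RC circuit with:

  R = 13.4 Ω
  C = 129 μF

Step 1 — Angular frequency: ω = 2π·f = 2π·1.32e+04 = 8.294e+04 rad/s.
Step 2 — Component impedances:
  R: Z = R = 13.4 Ω
  C: Z = 1/(jωC) = -j/(ω·C) = 0 - j0.09347 Ω
Step 3 — Series combination: Z_total = R + C = 13.4 - j0.09347 Ω = 13.4∠-0.4° Ω.

Z = 13.4 - j0.09347 Ω = 13.4∠-0.4° Ω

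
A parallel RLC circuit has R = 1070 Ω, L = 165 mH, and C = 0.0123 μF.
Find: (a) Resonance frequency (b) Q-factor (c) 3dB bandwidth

Step 1 — Resonance: ω₀ = 1/√(LC) = 1/√(0.165·1.23e-08) = 2.22e+04 rad/s.
Step 2 — f₀ = ω₀/(2π) = 3533 Hz.
Step 3 — Parallel Q: Q = R/(ω₀L) = 1070/(2.22e+04·0.165) = 0.2921.
Step 4 — Bandwidth: Δω = ω₀/Q = 7.598e+04 rad/s; BW = Δω/(2π) = 1.209e+04 Hz.

(a) f₀ = 3533 Hz  (b) Q = 0.2921  (c) BW = 1.209e+04 Hz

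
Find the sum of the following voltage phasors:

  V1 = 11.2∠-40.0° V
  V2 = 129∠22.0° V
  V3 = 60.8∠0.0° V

Step 1 — Convert each phasor to rectangular form:
  V1 = 11.2·(cos(-40.0°) + j·sin(-40.0°)) = 8.58 - j7.199 V
  V2 = 129·(cos(22.0°) + j·sin(22.0°)) = 119.6 + j48.32 V
  V3 = 60.8·(cos(0.0°) + j·sin(0.0°)) = 60.8 V
Step 2 — Sum components: V_total = 189 + j41.13 V.
Step 3 — Convert to polar: |V_total| = 193.4 V, ∠V_total = 12.3°.

V_total = 193.4∠12.3° V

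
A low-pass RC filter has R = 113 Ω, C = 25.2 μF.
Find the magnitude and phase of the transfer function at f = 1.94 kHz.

Step 1 — Angular frequency: ω = 2π·1940 = 1.219e+04 rad/s.
Step 2 — Transfer function: H(jω) = 1/(1 + jωRC).
Step 3 — Denominator: 1 + jωRC = 1 + j·1.219e+04·113·2.52e-05 = 1 + j34.71.
Step 4 — H = 0.0008293 - j0.02879.
Step 5 — Magnitude: |H| = 0.0288 (-30.8 dB); phase: φ = -88.3°.

|H| = 0.0288 (-30.8 dB), φ = -88.3°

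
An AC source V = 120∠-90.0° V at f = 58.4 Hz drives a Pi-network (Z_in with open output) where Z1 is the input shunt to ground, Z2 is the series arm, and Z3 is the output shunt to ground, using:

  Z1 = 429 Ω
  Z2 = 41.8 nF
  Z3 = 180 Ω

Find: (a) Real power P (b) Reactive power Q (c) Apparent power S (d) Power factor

Step 1 — Angular frequency: ω = 2π·f = 2π·58.4 = 366.9 rad/s.
Step 2 — Component impedances:
  Z1: Z = R = 429 Ω
  Z2: Z = 1/(jωC) = -j/(ω·C) = 0 - j6.52e+04 Ω
  Z3: Z = R = 180 Ω
Step 3 — With open output, the series arm Z2 and the output shunt Z3 appear in series to ground: Z2 + Z3 = 180 - j6.52e+04 Ω.
Step 4 — Parallel with input shunt Z1: Z_in = Z1 || (Z2 + Z3) = 429 - j2.823 Ω = 429∠-0.4° Ω.
Step 5 — Source phasor: V = 120∠-90.0° V = 0 - j120 V.
Step 6 — Current: I = V / Z = 0.001841 - j0.2797 A = 0.2797∠-89.6° A.
Step 7 — Complex power: S = V·I* = 33.57 - j0.2209 VA.
Step 8 — Real power: P = Re(S) = 33.57 W.
Step 9 — Reactive power: Q = Im(S) = -0.2209 VAR.
Step 10 — Apparent power: |S| = 33.57 VA.
Step 11 — Power factor: PF = P/|S| = 1 (leading).

(a) P = 33.57 W  (b) Q = -0.2209 VAR  (c) S = 33.57 VA  (d) PF = 1 (leading)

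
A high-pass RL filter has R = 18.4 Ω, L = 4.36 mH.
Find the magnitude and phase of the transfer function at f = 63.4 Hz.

Step 1 — Angular frequency: ω = 2π·63.4 = 398.4 rad/s.
Step 2 — Transfer function: H(jω) = jωL/(R + jωL).
Step 3 — Numerator jωL = j·1.737; denominator R + jωL = 18.4 + j1.737.
Step 4 — H = 0.008831 + j0.09356.
Step 5 — Magnitude: |H| = 0.09397 (-20.5 dB); phase: φ = 84.6°.

|H| = 0.09397 (-20.5 dB), φ = 84.6°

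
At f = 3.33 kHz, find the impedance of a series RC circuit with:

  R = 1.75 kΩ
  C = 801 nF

Step 1 — Angular frequency: ω = 2π·f = 2π·3330 = 2.092e+04 rad/s.
Step 2 — Component impedances:
  R: Z = R = 1750 Ω
  C: Z = 1/(jωC) = -j/(ω·C) = 0 - j59.67 Ω
Step 3 — Series combination: Z_total = R + C = 1750 - j59.67 Ω = 1751∠-2.0° Ω.

Z = 1750 - j59.67 Ω = 1751∠-2.0° Ω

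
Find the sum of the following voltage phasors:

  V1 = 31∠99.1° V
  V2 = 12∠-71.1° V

Step 1 — Convert each phasor to rectangular form:
  V1 = 31·(cos(99.1°) + j·sin(99.1°)) = -4.903 + j30.61 V
  V2 = 12·(cos(-71.1°) + j·sin(-71.1°)) = 3.887 - j11.35 V
Step 2 — Sum components: V_total = -1.016 + j19.26 V.
Step 3 — Convert to polar: |V_total| = 19.28 V, ∠V_total = 93.0°.

V_total = 19.28∠93.0° V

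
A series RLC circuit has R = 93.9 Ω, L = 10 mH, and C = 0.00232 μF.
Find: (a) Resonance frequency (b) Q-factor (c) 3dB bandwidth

Step 1 — Resonance: ω₀ = 1/√(LC) = 1/√(0.01·2.32e-09) = 2.076e+05 rad/s.
Step 2 — f₀ = ω₀/(2π) = 3.304e+04 Hz.
Step 3 — Series Q: Q = ω₀L/R = 2.076e+05·0.01/93.9 = 22.11.
Step 4 — Bandwidth: Δω = ω₀/Q = 9390 rad/s; BW = Δω/(2π) = 1494 Hz.

(a) f₀ = 3.304e+04 Hz  (b) Q = 22.11  (c) BW = 1494 Hz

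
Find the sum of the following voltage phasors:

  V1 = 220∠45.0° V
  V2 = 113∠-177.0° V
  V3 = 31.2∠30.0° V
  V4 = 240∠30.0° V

Step 1 — Convert each phasor to rectangular form:
  V1 = 220·(cos(45.0°) + j·sin(45.0°)) = 155.6 + j155.6 V
  V2 = 113·(cos(-177.0°) + j·sin(-177.0°)) = -112.8 - j5.914 V
  V3 = 31.2·(cos(30.0°) + j·sin(30.0°)) = 27.02 + j15.6 V
  V4 = 240·(cos(30.0°) + j·sin(30.0°)) = 207.8 + j120 V
Step 2 — Sum components: V_total = 277.6 + j285.2 V.
Step 3 — Convert to polar: |V_total| = 398 V, ∠V_total = 45.8°.

V_total = 398∠45.8° V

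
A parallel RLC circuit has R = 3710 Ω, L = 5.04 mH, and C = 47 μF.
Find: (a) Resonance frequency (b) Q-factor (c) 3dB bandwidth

Step 1 — Resonance: ω₀ = 1/√(LC) = 1/√(0.00504·4.7e-05) = 2055 rad/s.
Step 2 — f₀ = ω₀/(2π) = 327 Hz.
Step 3 — Parallel Q: Q = R/(ω₀L) = 3710/(2055·0.00504) = 358.3.
Step 4 — Bandwidth: Δω = ω₀/Q = 5.735 rad/s; BW = Δω/(2π) = 0.9127 Hz.

(a) f₀ = 327 Hz  (b) Q = 358.3  (c) BW = 0.9127 Hz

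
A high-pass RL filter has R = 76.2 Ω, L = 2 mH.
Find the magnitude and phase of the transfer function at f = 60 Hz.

Step 1 — Angular frequency: ω = 2π·60 = 377 rad/s.
Step 2 — Transfer function: H(jω) = jωL/(R + jωL).
Step 3 — Numerator jωL = j·0.754; denominator R + jωL = 76.2 + j0.754.
Step 4 — H = 9.79e-05 + j0.009894.
Step 5 — Magnitude: |H| = 0.009894 (-40.1 dB); phase: φ = 89.4°.

|H| = 0.009894 (-40.1 dB), φ = 89.4°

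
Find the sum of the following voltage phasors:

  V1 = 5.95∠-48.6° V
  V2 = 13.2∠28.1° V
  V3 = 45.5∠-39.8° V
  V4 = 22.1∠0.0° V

Step 1 — Convert each phasor to rectangular form:
  V1 = 5.95·(cos(-48.6°) + j·sin(-48.6°)) = 3.935 - j4.463 V
  V2 = 13.2·(cos(28.1°) + j·sin(28.1°)) = 11.64 + j6.217 V
  V3 = 45.5·(cos(-39.8°) + j·sin(-39.8°)) = 34.96 - j29.12 V
  V4 = 22.1·(cos(0.0°) + j·sin(0.0°)) = 22.1 V
Step 2 — Sum components: V_total = 72.64 - j27.37 V.
Step 3 — Convert to polar: |V_total| = 77.62 V, ∠V_total = -20.6°.

V_total = 77.62∠-20.6° V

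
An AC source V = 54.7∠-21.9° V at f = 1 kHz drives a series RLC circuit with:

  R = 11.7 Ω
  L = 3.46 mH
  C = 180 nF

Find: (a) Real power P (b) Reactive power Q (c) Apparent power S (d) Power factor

Step 1 — Angular frequency: ω = 2π·f = 2π·1000 = 6283 rad/s.
Step 2 — Component impedances:
  R: Z = R = 11.7 Ω
  L: Z = jωL = j·6283·0.00346 = 0 + j21.74 Ω
  C: Z = 1/(jωC) = -j/(ω·C) = 0 - j884.2 Ω
Step 3 — Series combination: Z_total = R + L + C = 11.7 - j862.5 Ω = 862.5∠-89.2° Ω.
Step 4 — Source phasor: V = 54.7∠-21.9° V = 50.75 - j20.4 V.
Step 5 — Current: I = V / Z = 0.02445 + j0.05852 A = 0.06342∠67.3° A.
Step 6 — Complex power: S = V·I* = 0.04706 - j3.469 VA.
Step 7 — Real power: P = Re(S) = 0.04706 W.
Step 8 — Reactive power: Q = Im(S) = -3.469 VAR.
Step 9 — Apparent power: |S| = 3.469 VA.
Step 10 — Power factor: PF = P/|S| = 0.01356 (leading).

(a) P = 0.04706 W  (b) Q = -3.469 VAR  (c) S = 3.469 VA  (d) PF = 0.01356 (leading)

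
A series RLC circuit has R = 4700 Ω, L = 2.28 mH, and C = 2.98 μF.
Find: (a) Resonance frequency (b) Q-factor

Step 1 — Resonance condition Im(Z)=0 gives ω₀ = 1/√(LC).
Step 2 — ω₀ = 1/√(0.00228·2.98e-06) = 1.213e+04 rad/s.
Step 3 — f₀ = ω₀/(2π) = 1931 Hz.
Step 4 — Series Q: Q = ω₀L/R = 1.213e+04·0.00228/4700 = 0.005885.

(a) f₀ = 1931 Hz  (b) Q = 0.005885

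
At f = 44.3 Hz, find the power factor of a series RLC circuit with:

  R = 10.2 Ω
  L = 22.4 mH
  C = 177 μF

Step 1 — Angular frequency: ω = 2π·f = 2π·44.3 = 278.3 rad/s.
Step 2 — Component impedances:
  R: Z = R = 10.2 Ω
  L: Z = jωL = j·278.3·0.0224 = 0 + j6.235 Ω
  C: Z = 1/(jωC) = -j/(ω·C) = 0 - j20.3 Ω
Step 3 — Series combination: Z_total = R + L + C = 10.2 - j14.06 Ω = 17.37∠-54.0° Ω.
Step 4 — Power factor: PF = cos(φ) = Re(Z)/|Z| = 10.2/17.3723 = 0.5871.
Step 5 — Type: Im(Z) = -14.06 ⇒ leading (phase φ = -54.0°).

PF = 0.5871 (leading, φ = -54.0°)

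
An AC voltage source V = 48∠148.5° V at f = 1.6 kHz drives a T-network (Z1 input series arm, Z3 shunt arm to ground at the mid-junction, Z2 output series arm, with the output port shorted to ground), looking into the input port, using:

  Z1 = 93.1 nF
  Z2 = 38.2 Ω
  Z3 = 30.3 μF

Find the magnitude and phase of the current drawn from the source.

Step 1 — Angular frequency: ω = 2π·f = 2π·1600 = 1.005e+04 rad/s.
Step 2 — Component impedances:
  Z1: Z = 1/(jωC) = -j/(ω·C) = 0 - j1068 Ω
  Z2: Z = R = 38.2 Ω
  Z3: Z = 1/(jωC) = -j/(ω·C) = 0 - j3.283 Ω
Step 3 — With the output port shorted to ground, the output series arm Z2 runs from the junction to ground; the shunt arm Z3 also runs from the junction to ground. They appear in parallel: Z3 || Z2 = 0.2801 - j3.259 Ω.
Step 4 — Series with input arm Z1: Z_in = Z1 + (Z3 || Z2) = 0.2801 - j1072 Ω = 1072∠-90.0° Ω.
Step 5 — Source phasor: V = 48∠148.5° V = -40.93 + j25.08 V.
Step 6 — Ohm's law: I = V / Z_total = (-40.93 + j25.08) / (0.2801 - j1072) = -0.02341 - j0.03818 A.
Step 7 — Convert to polar: |I| = 0.04479 A, ∠I = -121.5°.

I = 0.04479∠-121.5° A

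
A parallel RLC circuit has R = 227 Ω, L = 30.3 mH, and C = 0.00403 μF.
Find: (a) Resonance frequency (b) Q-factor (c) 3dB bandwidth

Step 1 — Resonance: ω₀ = 1/√(LC) = 1/√(0.0303·4.03e-09) = 9.05e+04 rad/s.
Step 2 — f₀ = ω₀/(2π) = 1.44e+04 Hz.
Step 3 — Parallel Q: Q = R/(ω₀L) = 227/(9.05e+04·0.0303) = 0.08279.
Step 4 — Bandwidth: Δω = ω₀/Q = 1.093e+06 rad/s; BW = Δω/(2π) = 1.74e+05 Hz.

(a) f₀ = 1.44e+04 Hz  (b) Q = 0.08279  (c) BW = 1.74e+05 Hz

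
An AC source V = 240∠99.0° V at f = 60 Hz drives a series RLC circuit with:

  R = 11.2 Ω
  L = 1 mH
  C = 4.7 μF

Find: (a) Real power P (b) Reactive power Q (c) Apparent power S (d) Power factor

Step 1 — Angular frequency: ω = 2π·f = 2π·60 = 377 rad/s.
Step 2 — Component impedances:
  R: Z = R = 11.2 Ω
  L: Z = jωL = j·377·0.001 = 0 + j0.377 Ω
  C: Z = 1/(jωC) = -j/(ω·C) = 0 - j564.4 Ω
Step 3 — Series combination: Z_total = R + L + C = 11.2 - j564 Ω = 564.1∠-88.9° Ω.
Step 4 — Source phasor: V = 240∠99.0° V = -37.54 + j237 V.
Step 5 — Current: I = V / Z = -0.4214 - j0.0582 A = 0.4254∠-172.1° A.
Step 6 — Complex power: S = V·I* = 2.027 - j102.1 VA.
Step 7 — Real power: P = Re(S) = 2.027 W.
Step 8 — Reactive power: Q = Im(S) = -102.1 VAR.
Step 9 — Apparent power: |S| = 102.1 VA.
Step 10 — Power factor: PF = P/|S| = 0.01985 (leading).

(a) P = 2.027 W  (b) Q = -102.1 VAR  (c) S = 102.1 VA  (d) PF = 0.01985 (leading)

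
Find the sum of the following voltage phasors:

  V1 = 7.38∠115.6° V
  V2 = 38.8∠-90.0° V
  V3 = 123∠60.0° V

Step 1 — Convert each phasor to rectangular form:
  V1 = 7.38·(cos(115.6°) + j·sin(115.6°)) = -3.189 + j6.656 V
  V2 = 38.8·(cos(-90.0°) + j·sin(-90.0°)) = 0 - j38.8 V
  V3 = 123·(cos(60.0°) + j·sin(60.0°)) = 61.5 + j106.5 V
Step 2 — Sum components: V_total = 58.31 + j74.38 V.
Step 3 — Convert to polar: |V_total| = 94.51 V, ∠V_total = 51.9°.

V_total = 94.51∠51.9° V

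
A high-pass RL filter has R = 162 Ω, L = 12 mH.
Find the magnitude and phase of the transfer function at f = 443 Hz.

Step 1 — Angular frequency: ω = 2π·443 = 2783 rad/s.
Step 2 — Transfer function: H(jω) = jωL/(R + jωL).
Step 3 — Numerator jωL = j·33.4; denominator R + jωL = 162 + j33.4.
Step 4 — H = 0.04078 + j0.1978.
Step 5 — Magnitude: |H| = 0.2019 (-13.9 dB); phase: φ = 78.3°.

|H| = 0.2019 (-13.9 dB), φ = 78.3°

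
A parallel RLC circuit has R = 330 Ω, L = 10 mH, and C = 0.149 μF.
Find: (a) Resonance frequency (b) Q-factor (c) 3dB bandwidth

Step 1 — Resonance: ω₀ = 1/√(LC) = 1/√(0.01·1.49e-07) = 2.591e+04 rad/s.
Step 2 — f₀ = ω₀/(2π) = 4123 Hz.
Step 3 — Parallel Q: Q = R/(ω₀L) = 330/(2.591e+04·0.01) = 1.274.
Step 4 — Bandwidth: Δω = ω₀/Q = 2.034e+04 rad/s; BW = Δω/(2π) = 3237 Hz.

(a) f₀ = 4123 Hz  (b) Q = 1.274  (c) BW = 3237 Hz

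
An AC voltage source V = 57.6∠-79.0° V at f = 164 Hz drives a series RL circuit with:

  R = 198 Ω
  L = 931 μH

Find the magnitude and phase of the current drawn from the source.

Step 1 — Angular frequency: ω = 2π·f = 2π·164 = 1030 rad/s.
Step 2 — Component impedances:
  R: Z = R = 198 Ω
  L: Z = jωL = j·1030·0.000931 = 0 + j0.9593 Ω
Step 3 — Series combination: Z_total = R + L = 198 + j0.9593 Ω = 198∠0.3° Ω.
Step 4 — Source phasor: V = 57.6∠-79.0° V = 10.99 - j56.54 V.
Step 5 — Ohm's law: I = V / Z_total = (10.99 - j56.54) / (198 + j0.9593) = 0.05412 - j0.2858 A.
Step 6 — Convert to polar: |I| = 0.2909 A, ∠I = -79.3°.

I = 0.2909∠-79.3° A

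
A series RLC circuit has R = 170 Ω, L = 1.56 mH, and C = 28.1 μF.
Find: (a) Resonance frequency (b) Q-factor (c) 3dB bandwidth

Step 1 — Resonance: ω₀ = 1/√(LC) = 1/√(0.00156·2.81e-05) = 4776 rad/s.
Step 2 — f₀ = ω₀/(2π) = 760.2 Hz.
Step 3 — Series Q: Q = ω₀L/R = 4776·0.00156/170 = 0.04383.
Step 4 — Bandwidth: Δω = ω₀/Q = 1.09e+05 rad/s; BW = Δω/(2π) = 1.734e+04 Hz.

(a) f₀ = 760.2 Hz  (b) Q = 0.04383  (c) BW = 1.734e+04 Hz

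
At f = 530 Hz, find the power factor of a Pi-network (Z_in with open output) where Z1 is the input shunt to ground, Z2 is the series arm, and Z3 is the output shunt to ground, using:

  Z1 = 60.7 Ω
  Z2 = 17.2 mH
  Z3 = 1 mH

Step 1 — Angular frequency: ω = 2π·f = 2π·530 = 3330 rad/s.
Step 2 — Component impedances:
  Z1: Z = R = 60.7 Ω
  Z2: Z = jωL = j·3330·0.0172 = 0 + j57.28 Ω
  Z3: Z = jωL = j·3330·0.001 = 0 + j3.33 Ω
Step 3 — With open output, the series arm Z2 and the output shunt Z3 appear in series to ground: Z2 + Z3 = 0 + j60.61 Ω.
Step 4 — Parallel with input shunt Z1: Z_in = Z1 || (Z2 + Z3) = 30.3 + j30.35 Ω = 42.89∠45.0° Ω.
Step 5 — Power factor: PF = cos(φ) = Re(Z)/|Z| = 30.304/42.889 = 0.7066.
Step 6 — Type: Im(Z) = 30.35 ⇒ lagging (phase φ = 45.0°).

PF = 0.7066 (lagging, φ = 45.0°)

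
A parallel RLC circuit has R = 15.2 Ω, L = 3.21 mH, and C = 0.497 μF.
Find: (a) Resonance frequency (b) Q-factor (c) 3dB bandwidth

Step 1 — Resonance: ω₀ = 1/√(LC) = 1/√(0.00321·4.97e-07) = 2.504e+04 rad/s.
Step 2 — f₀ = ω₀/(2π) = 3985 Hz.
Step 3 — Parallel Q: Q = R/(ω₀L) = 15.2/(2.504e+04·0.00321) = 0.1891.
Step 4 — Bandwidth: Δω = ω₀/Q = 1.324e+05 rad/s; BW = Δω/(2π) = 2.107e+04 Hz.

(a) f₀ = 3985 Hz  (b) Q = 0.1891  (c) BW = 2.107e+04 Hz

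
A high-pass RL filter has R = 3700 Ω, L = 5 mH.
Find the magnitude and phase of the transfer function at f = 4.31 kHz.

Step 1 — Angular frequency: ω = 2π·4310 = 2.708e+04 rad/s.
Step 2 — Transfer function: H(jω) = jωL/(R + jωL).
Step 3 — Numerator jωL = j·135.4; denominator R + jωL = 3700 + j135.4.
Step 4 — H = 0.001337 + j0.03655.
Step 5 — Magnitude: |H| = 0.03657 (-28.7 dB); phase: φ = 87.9°.

|H| = 0.03657 (-28.7 dB), φ = 87.9°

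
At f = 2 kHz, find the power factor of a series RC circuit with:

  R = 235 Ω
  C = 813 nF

Step 1 — Angular frequency: ω = 2π·f = 2π·2000 = 1.257e+04 rad/s.
Step 2 — Component impedances:
  R: Z = R = 235 Ω
  C: Z = 1/(jωC) = -j/(ω·C) = 0 - j97.88 Ω
Step 3 — Series combination: Z_total = R + C = 235 - j97.88 Ω = 254.6∠-22.6° Ω.
Step 4 — Power factor: PF = cos(φ) = Re(Z)/|Z| = 235/254.57 = 0.9231.
Step 5 — Type: Im(Z) = -97.88 ⇒ leading (phase φ = -22.6°).

PF = 0.9231 (leading, φ = -22.6°)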